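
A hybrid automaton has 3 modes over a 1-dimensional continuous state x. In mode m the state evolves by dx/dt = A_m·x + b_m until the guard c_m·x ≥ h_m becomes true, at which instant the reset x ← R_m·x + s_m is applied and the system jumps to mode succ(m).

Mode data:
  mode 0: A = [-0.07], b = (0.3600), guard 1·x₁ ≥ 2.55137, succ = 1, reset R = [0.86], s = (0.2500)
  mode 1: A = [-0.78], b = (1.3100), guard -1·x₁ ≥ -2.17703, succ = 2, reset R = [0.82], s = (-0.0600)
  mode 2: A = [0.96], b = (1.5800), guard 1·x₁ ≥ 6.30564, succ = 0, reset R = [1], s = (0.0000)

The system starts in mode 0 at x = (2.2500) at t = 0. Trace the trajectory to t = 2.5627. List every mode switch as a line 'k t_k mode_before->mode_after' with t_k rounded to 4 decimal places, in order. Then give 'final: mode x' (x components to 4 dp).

1 1.5716 0->1
2 2.1226 1->2
final: 2 3.4974

Mode 0: guard c·x = 2.5514 hit at Δt = 1.5716 (t = 1.5716), x⁻ = (2.5514) → reset → x⁺ = (2.4442), jump to mode 1
Mode 1: guard c·x = -2.1770 hit at Δt = 0.5510 (t = 2.1226), x⁻ = (2.1770) → reset → x⁺ = (1.7252), jump to mode 2
Mode 2: flow for 0.4401 to horizon, guard not reached → x = (3.4974)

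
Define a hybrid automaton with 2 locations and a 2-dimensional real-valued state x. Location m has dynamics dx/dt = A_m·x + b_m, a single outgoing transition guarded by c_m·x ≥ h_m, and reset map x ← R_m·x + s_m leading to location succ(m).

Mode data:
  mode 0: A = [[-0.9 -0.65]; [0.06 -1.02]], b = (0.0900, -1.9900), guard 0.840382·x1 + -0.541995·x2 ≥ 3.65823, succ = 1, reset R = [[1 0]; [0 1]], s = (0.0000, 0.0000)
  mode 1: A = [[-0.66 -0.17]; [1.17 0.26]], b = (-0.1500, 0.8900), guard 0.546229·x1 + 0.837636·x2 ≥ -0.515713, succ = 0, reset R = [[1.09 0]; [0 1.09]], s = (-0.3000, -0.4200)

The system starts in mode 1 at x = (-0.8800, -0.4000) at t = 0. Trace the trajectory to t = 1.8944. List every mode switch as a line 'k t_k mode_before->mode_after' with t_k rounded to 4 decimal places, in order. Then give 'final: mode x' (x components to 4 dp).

Mode 1: guard c·x = -0.5157 hit at Δt = 1.3372 (t = 1.3372), x⁻ = (-0.4339, -0.3327) → reset → x⁺ = (-0.7729, -0.7827), jump to mode 0
Mode 0: flow for 0.5572 to horizon, guard not reached → x = (-0.1186, -1.2995)

1 1.3372 1->0
final: 0 -0.1186 -1.2995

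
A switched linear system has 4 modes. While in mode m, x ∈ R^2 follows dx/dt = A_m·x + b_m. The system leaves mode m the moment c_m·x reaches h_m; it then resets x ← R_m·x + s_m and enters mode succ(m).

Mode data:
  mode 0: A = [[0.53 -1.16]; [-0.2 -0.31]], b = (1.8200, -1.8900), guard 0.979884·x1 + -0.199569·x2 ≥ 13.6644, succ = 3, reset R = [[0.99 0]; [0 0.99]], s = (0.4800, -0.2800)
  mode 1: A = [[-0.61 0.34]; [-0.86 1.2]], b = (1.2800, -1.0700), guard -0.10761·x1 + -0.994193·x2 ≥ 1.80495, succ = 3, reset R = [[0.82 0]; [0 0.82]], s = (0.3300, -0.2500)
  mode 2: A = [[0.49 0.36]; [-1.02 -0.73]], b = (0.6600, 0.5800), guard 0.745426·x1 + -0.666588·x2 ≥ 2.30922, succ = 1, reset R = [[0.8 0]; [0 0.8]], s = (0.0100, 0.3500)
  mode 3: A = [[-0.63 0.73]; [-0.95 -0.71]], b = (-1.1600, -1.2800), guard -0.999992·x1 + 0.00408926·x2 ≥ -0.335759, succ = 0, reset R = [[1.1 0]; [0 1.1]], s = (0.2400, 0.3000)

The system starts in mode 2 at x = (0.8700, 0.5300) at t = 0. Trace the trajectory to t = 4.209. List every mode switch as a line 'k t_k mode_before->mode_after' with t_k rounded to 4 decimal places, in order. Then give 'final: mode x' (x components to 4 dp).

Mode 2: guard c·x = 2.3092 hit at Δt = 1.1050 (t = 1.1050), x⁻ = (2.4889, -0.6810) → reset → x⁺ = (2.0011, -0.1948), jump to mode 1
Mode 1: guard c·x = 1.8050 hit at Δt = 0.4572 (t = 1.5622), x⁻ = (1.8796, -2.0189) → reset → x⁺ = (1.8713, -1.9055), jump to mode 3
Mode 3: guard c·x = -0.3358 hit at Δt = 0.4541 (t = 2.0163), x⁻ = (0.3265, -2.2571) → reset → x⁺ = (0.5992, -2.1828), jump to mode 0
Mode 0: guard c·x = 13.6644 hit at Δt = 1.4118 (t = 3.4281), x⁻ = (12.9345, -4.9611) → reset → x⁺ = (13.2852, -5.1915), jump to mode 3
Mode 3: flow for 0.7809 to horizon, guard not reached → x = (3.9969, -8.2886)

1 1.1050 2->1
2 1.5622 1->3
3 2.0163 3->0
4 3.4281 0->3
final: 3 3.9969 -8.2886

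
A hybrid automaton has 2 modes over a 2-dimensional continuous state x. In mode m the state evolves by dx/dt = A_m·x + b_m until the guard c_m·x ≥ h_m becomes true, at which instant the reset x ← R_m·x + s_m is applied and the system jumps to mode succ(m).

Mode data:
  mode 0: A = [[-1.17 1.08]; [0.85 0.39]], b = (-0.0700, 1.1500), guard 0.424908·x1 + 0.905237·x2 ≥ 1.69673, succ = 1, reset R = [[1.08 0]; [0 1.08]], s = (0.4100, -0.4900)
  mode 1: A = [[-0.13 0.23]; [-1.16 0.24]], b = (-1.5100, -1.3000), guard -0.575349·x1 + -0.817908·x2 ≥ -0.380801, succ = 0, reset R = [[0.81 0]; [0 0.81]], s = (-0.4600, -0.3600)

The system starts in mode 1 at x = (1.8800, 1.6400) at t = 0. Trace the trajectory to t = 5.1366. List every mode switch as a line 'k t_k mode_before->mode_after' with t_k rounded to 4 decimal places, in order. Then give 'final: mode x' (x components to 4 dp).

Mode 1: guard c·x = -0.3808 hit at Δt = 0.6524 (t = 0.6524), x⁻ = (0.8819, -0.1548) → reset → x⁺ = (0.2544, -0.4854), jump to mode 0
Mode 0: guard c·x = 1.6967 hit at Δt = 1.4303 (t = 2.0827), x⁻ = (0.5384, 1.6216) → reset → x⁺ = (0.9915, 1.2614), jump to mode 1
Mode 1: guard c·x = -0.3808 hit at Δt = 0.5253 (t = 2.6080), x⁻ = (0.2461, 0.2925) → reset → x⁺ = (-0.2607, -0.1231), jump to mode 0
Mode 0: guard c·x = 1.6967 hit at Δt = 1.2626 (t = 3.8706), x⁻ = (0.4885, 1.6450) → reset → x⁺ = (0.9376, 1.2866), jump to mode 1
Mode 1: guard c·x = -0.3808 hit at Δt = 0.5372 (t = 4.4079), x⁻ = (0.1836, 0.3364) → reset → x⁺ = (-0.3113, -0.0875), jump to mode 0
Mode 0: flow for 0.7287 to horizon, guard not reached → x = (0.0113, 0.7189)

1 0.6524 1->0
2 2.0827 0->1
3 2.6080 1->0
4 3.8706 0->1
5 4.4079 1->0
final: 0 0.0113 0.7189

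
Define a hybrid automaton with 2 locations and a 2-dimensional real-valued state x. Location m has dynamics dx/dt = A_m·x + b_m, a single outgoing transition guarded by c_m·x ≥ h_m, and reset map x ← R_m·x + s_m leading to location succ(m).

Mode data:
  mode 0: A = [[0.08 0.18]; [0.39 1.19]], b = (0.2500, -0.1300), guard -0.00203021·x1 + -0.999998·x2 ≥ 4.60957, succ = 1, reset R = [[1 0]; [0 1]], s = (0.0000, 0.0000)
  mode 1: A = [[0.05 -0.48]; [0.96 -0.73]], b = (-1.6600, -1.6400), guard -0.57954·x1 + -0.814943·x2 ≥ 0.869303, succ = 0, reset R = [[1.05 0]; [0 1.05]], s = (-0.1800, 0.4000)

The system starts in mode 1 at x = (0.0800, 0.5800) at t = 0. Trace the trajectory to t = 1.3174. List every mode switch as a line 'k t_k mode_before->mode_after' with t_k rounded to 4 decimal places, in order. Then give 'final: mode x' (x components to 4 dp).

1 0.5232 1->0
final: 0 -0.9643 -0.9792

Mode 1: guard c·x = 0.8693 hit at Δt = 0.5232 (t = 0.5232), x⁻ = (-0.8107, -0.4902) → reset → x⁺ = (-1.0312, -0.1147), jump to mode 0
Mode 0: flow for 0.7942 to horizon, guard not reached → x = (-0.9643, -0.9792)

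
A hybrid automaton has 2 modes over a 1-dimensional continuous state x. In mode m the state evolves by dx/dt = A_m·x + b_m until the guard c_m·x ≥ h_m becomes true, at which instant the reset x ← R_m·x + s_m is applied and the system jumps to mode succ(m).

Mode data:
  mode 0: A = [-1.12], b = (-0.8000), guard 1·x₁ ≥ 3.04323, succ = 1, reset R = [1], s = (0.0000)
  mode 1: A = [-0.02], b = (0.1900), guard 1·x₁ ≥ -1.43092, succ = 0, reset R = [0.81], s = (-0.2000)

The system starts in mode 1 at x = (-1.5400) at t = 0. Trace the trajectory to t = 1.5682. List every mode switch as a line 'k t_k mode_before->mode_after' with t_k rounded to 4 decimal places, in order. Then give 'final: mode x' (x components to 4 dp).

1 0.4965 1->0
final: 0 -0.9084

Mode 1: guard c·x = -1.4309 hit at Δt = 0.4965 (t = 0.4965), x⁻ = (-1.4309) → reset → x⁺ = (-1.3590), jump to mode 0
Mode 0: flow for 1.0717 to horizon, guard not reached → x = (-0.9084)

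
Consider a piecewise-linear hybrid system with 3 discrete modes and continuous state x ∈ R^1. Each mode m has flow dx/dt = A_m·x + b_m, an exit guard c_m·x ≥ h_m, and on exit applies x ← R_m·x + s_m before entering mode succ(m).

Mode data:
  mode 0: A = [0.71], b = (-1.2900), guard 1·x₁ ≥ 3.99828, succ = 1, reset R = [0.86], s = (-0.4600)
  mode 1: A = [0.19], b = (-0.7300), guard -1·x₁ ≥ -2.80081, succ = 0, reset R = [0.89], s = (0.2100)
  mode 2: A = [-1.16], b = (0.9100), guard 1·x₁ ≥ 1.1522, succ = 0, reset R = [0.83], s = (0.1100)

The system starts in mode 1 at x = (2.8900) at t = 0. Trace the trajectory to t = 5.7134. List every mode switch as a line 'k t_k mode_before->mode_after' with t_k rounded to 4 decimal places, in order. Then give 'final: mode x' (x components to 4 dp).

1 0.4713 1->0
2 1.7406 0->1
3 2.7255 1->0
4 3.9948 0->1
5 4.9797 1->0
final: 0 3.3083

Mode 1: guard c·x = -2.8008 hit at Δt = 0.4713 (t = 0.4713), x⁻ = (2.8008) → reset → x⁺ = (2.7027), jump to mode 0
Mode 0: guard c·x = 3.9983 hit at Δt = 1.2693 (t = 1.7406), x⁻ = (3.9983) → reset → x⁺ = (2.9785), jump to mode 1
Mode 1: guard c·x = -2.8008 hit at Δt = 0.9849 (t = 2.7255), x⁻ = (2.8008) → reset → x⁺ = (2.7027), jump to mode 0
Mode 0: guard c·x = 3.9983 hit at Δt = 1.2693 (t = 3.9948), x⁻ = (3.9983) → reset → x⁺ = (2.9785), jump to mode 1
Mode 1: guard c·x = -2.8008 hit at Δt = 0.9849 (t = 4.9797), x⁻ = (2.8008) → reset → x⁺ = (2.7027), jump to mode 0
Mode 0: flow for 0.7337 to horizon, guard not reached → x = (3.3083)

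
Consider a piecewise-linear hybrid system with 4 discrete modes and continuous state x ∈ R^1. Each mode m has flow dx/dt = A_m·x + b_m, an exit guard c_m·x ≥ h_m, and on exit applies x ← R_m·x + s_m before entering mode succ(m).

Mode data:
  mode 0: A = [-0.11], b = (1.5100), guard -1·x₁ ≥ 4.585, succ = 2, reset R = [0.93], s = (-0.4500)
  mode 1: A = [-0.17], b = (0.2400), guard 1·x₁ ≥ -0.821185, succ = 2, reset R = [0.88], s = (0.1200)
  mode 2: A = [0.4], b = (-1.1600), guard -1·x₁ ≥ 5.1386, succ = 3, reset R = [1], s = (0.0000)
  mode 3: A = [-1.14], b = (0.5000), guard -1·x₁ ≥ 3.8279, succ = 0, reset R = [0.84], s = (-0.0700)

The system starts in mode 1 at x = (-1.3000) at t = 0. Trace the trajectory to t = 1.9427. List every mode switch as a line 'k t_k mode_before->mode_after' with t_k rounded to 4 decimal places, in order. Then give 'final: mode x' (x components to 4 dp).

Mode 1: guard c·x = -0.8212 hit at Δt = 1.1428 (t = 1.1428), x⁻ = (-0.8212) → reset → x⁺ = (-0.6026), jump to mode 2
Mode 2: flow for 0.7999 to horizon, guard not reached → x = (-1.9234)

1 1.1428 1->2
final: 2 -1.9234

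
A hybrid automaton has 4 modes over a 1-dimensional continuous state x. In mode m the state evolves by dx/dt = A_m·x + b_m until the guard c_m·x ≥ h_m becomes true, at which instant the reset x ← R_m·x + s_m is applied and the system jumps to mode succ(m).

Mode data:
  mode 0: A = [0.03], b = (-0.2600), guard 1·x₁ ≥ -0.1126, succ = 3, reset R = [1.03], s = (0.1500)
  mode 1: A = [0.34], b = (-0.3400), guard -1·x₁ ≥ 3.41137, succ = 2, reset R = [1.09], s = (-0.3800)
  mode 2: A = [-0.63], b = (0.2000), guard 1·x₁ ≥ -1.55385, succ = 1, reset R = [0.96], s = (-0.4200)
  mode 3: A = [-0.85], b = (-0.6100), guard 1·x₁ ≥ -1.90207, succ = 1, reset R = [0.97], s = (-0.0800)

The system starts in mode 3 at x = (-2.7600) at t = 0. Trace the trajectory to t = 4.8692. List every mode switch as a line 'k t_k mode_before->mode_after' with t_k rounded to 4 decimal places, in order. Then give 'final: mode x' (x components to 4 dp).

1 0.6410 3->1
2 1.8495 1->2
3 3.2123 2->1
4 4.4342 1->2
final: 2 -3.0399

Mode 3: guard c·x = -1.9021 hit at Δt = 0.6410 (t = 0.6410), x⁻ = (-1.9021) → reset → x⁺ = (-1.9250), jump to mode 1
Mode 1: guard c·x = 3.4114 hit at Δt = 1.2085 (t = 1.8495), x⁻ = (-3.4114) → reset → x⁺ = (-4.0984), jump to mode 2
Mode 2: guard c·x = -1.5538 hit at Δt = 1.3628 (t = 3.2123), x⁻ = (-1.5539) → reset → x⁺ = (-1.9117), jump to mode 1
Mode 1: guard c·x = 3.4114 hit at Δt = 1.2219 (t = 4.4342), x⁻ = (-3.4114) → reset → x⁺ = (-4.0984), jump to mode 2
Mode 2: flow for 0.4350 to horizon, guard not reached → x = (-3.0399)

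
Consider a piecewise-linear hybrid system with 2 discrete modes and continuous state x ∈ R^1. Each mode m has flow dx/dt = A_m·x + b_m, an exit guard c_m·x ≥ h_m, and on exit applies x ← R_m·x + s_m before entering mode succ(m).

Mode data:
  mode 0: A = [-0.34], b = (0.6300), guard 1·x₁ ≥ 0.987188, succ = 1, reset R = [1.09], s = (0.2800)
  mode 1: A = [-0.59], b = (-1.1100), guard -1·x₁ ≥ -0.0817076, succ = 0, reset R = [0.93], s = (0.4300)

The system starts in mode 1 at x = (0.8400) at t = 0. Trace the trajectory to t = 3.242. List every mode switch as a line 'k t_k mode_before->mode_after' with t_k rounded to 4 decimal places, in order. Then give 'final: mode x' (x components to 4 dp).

1 0.5536 1->0
2 1.8536 0->1
3 2.7015 1->0
final: 0 0.7321

Mode 1: guard c·x = -0.0817 hit at Δt = 0.5536 (t = 0.5536), x⁻ = (0.0817) → reset → x⁺ = (0.5060), jump to mode 0
Mode 0: guard c·x = 0.9872 hit at Δt = 1.3000 (t = 1.8536), x⁻ = (0.9872) → reset → x⁺ = (1.3560), jump to mode 1
Mode 1: guard c·x = -0.0817 hit at Δt = 0.8479 (t = 2.7015), x⁻ = (0.0817) → reset → x⁺ = (0.5060), jump to mode 0
Mode 0: flow for 0.5405 to horizon, guard not reached → x = (0.7321)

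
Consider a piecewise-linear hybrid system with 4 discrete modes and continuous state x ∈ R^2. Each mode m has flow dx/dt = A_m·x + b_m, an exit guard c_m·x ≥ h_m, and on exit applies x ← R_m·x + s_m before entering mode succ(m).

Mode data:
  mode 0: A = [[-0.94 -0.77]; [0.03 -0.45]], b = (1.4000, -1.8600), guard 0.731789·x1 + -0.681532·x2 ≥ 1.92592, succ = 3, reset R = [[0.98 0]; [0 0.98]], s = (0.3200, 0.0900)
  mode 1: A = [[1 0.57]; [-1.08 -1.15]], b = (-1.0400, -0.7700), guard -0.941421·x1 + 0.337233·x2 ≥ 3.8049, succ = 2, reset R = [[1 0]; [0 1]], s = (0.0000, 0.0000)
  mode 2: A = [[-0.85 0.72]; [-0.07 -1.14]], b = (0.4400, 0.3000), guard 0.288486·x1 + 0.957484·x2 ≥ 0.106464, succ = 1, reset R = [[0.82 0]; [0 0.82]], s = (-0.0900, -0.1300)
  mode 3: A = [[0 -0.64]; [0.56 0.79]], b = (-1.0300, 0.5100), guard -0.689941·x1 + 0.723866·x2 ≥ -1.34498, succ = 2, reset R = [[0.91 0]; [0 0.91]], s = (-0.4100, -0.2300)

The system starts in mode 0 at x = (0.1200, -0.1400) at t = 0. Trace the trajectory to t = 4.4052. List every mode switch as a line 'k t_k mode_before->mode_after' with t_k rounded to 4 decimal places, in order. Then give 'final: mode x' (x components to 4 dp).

1 0.8748 0->3
2 2.0456 3->2
3 3.3801 2->1
final: 1 -1.4553 -0.0974

Mode 0: guard c·x = 1.9259 hit at Δt = 0.8748 (t = 0.8748), x⁻ = (1.3066, -1.4230) → reset → x⁺ = (1.6004, -1.3045), jump to mode 3
Mode 3: guard c·x = -1.3450 hit at Δt = 1.1708 (t = 2.0456), x⁻ = (1.1752, -0.7379) → reset → x⁺ = (0.6594, -0.9015), jump to mode 2
Mode 2: guard c·x = 0.1065 hit at Δt = 1.3345 (t = 3.3801), x⁻ = (0.4071, -0.0115) → reset → x⁺ = (0.2438, -0.1394), jump to mode 1
Mode 1: flow for 1.0251 to horizon, guard not reached → x = (-1.4553, -0.0974)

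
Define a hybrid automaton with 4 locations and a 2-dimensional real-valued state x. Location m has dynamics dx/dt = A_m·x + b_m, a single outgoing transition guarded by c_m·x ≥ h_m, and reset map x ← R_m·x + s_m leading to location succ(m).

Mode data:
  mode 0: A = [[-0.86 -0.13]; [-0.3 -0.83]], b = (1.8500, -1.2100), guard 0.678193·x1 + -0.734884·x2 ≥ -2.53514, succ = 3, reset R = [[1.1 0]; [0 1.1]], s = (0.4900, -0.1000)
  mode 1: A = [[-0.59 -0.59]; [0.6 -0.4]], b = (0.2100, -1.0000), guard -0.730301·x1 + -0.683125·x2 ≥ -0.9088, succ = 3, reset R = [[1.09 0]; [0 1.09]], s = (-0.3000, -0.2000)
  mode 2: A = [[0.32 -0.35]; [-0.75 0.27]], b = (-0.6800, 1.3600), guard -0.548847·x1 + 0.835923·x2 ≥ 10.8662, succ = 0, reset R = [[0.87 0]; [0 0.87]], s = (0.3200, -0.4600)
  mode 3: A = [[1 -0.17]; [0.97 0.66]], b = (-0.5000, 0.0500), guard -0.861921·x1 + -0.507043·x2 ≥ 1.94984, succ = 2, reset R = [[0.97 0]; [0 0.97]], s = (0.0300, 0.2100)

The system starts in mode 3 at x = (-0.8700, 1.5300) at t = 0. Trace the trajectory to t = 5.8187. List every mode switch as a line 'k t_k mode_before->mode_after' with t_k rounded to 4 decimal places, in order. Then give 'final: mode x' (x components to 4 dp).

1 0.7960 3->2
2 2.0149 2->0
3 3.1686 0->3
4 4.1131 3->2
5 5.0112 2->0
final: 0 -2.2263 3.4010

Mode 3: guard c·x = 1.9498 hit at Δt = 0.7960 (t = 0.7960), x⁻ = (-2.8329, 0.9701) → reset → x⁺ = (-2.7179, 1.1510), jump to mode 2
Mode 2: guard c·x = 10.8662 hit at Δt = 1.2189 (t = 2.0149), x⁻ = (-7.1100, 8.3308) → reset → x⁺ = (-5.8657, 6.7878), jump to mode 0
Mode 0: guard c·x = -2.5351 hit at Δt = 1.1537 (t = 3.1686), x⁻ = (-1.2005, 2.3418) → reset → x⁺ = (-0.8306, 2.4760), jump to mode 3
Mode 3: guard c·x = 1.9498 hit at Δt = 0.9445 (t = 4.1131), x⁻ = (-3.6196, 2.3074) → reset → x⁺ = (-3.4810, 2.4482), jump to mode 2
Mode 2: guard c·x = 10.8662 hit at Δt = 0.8980 (t = 5.0112), x⁻ = (-7.1391, 8.3117) → reset → x⁺ = (-5.8910, 6.7712), jump to mode 0
Mode 0: flow for 0.8075 to horizon, guard not reached → x = (-2.2263, 3.4010)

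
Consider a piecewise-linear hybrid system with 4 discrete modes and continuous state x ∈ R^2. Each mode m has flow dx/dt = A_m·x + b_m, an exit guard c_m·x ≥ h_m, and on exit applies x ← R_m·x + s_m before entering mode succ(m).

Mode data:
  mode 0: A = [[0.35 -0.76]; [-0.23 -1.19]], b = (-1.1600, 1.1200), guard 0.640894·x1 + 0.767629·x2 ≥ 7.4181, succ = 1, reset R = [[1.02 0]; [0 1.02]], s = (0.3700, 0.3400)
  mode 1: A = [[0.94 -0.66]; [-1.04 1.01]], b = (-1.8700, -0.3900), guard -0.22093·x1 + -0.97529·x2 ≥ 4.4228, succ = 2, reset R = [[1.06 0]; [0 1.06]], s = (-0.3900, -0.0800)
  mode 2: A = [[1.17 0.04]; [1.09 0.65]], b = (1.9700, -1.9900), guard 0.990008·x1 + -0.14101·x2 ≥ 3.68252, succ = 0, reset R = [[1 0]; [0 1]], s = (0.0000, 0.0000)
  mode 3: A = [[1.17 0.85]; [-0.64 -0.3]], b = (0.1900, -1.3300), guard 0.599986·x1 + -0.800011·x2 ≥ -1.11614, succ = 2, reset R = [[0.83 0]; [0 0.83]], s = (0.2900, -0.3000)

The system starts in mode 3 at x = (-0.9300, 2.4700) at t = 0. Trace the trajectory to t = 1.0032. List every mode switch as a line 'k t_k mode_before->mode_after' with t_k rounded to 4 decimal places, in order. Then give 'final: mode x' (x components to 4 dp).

Mode 3: guard c·x = -1.1161 hit at Δt = 0.7026 (t = 0.7026), x⁻ = (-0.0557, 1.3534) → reset → x⁺ = (0.2438, 0.8233), jump to mode 2
Mode 2: flow for 0.3006 to horizon, guard not reached → x = (1.0661, 0.5639)

1 0.7026 3->2
final: 2 1.0661 0.5639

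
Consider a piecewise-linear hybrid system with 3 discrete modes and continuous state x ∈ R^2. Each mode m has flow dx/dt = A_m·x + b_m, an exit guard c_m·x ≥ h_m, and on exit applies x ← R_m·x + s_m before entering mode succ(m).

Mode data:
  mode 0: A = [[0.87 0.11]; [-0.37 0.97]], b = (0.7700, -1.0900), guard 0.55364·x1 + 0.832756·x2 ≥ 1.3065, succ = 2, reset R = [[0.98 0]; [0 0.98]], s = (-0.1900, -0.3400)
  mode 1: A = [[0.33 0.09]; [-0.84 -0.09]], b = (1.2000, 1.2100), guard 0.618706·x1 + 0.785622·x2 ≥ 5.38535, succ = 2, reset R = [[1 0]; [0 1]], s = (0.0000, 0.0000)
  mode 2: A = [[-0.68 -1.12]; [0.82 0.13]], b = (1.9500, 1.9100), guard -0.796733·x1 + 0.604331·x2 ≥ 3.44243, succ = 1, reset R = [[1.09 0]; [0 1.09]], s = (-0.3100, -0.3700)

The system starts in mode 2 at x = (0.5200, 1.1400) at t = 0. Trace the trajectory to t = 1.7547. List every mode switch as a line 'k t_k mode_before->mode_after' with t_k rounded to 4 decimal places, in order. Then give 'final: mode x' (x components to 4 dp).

Mode 2: guard c·x = 3.4424 hit at Δt = 1.3733 (t = 1.3733), x⁻ = (-1.1011, 4.2446) → reset → x⁺ = (-1.5102, 4.2566), jump to mode 1
Mode 1: flow for 0.3814 to horizon, guard not reached → x = (-1.0560, 4.9725)

1 1.3733 2->1
final: 1 -1.0560 4.9725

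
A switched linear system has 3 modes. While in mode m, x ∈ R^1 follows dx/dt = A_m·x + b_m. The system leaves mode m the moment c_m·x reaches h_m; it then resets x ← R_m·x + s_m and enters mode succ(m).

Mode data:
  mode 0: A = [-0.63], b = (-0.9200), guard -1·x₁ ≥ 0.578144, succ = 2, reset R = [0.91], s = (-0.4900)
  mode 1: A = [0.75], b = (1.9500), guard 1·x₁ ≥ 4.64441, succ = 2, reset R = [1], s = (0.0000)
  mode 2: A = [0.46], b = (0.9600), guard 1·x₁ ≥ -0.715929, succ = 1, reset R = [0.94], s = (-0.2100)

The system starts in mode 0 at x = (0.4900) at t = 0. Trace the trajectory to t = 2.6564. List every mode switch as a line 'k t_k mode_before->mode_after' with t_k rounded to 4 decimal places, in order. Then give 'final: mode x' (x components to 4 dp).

Mode 0: guard c·x = 0.5781 hit at Δt = 1.2593 (t = 1.2593), x⁻ = (-0.5781) → reset → x⁺ = (-1.0161), jump to mode 2
Mode 2: guard c·x = -0.7159 hit at Δt = 0.5372 (t = 1.7965), x⁻ = (-0.7159) → reset → x⁺ = (-0.8830), jump to mode 1
Mode 1: flow for 0.8599 to horizon, guard not reached → x = (0.6724)

1 1.2593 0->2
2 1.7965 2->1
final: 1 0.6724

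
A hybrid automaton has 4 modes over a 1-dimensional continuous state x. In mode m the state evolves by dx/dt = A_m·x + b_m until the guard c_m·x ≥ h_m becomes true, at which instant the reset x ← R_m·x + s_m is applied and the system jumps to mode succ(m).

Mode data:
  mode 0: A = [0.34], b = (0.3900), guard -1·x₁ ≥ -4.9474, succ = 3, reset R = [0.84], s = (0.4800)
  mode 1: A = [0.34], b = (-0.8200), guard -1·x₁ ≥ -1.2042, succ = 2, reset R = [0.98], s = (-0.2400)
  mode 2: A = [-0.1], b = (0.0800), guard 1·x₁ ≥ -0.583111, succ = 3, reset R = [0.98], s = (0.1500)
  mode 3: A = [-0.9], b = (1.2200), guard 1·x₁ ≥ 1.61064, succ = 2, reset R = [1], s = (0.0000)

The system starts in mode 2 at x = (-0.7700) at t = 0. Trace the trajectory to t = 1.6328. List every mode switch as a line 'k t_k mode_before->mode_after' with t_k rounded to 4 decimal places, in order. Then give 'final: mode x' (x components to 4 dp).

1 1.2674 2->3
final: 3 0.0766

Mode 2: guard c·x = -0.5831 hit at Δt = 1.2674 (t = 1.2674), x⁻ = (-0.5831) → reset → x⁺ = (-0.4214), jump to mode 3
Mode 3: flow for 0.3654 to horizon, guard not reached → x = (0.0766)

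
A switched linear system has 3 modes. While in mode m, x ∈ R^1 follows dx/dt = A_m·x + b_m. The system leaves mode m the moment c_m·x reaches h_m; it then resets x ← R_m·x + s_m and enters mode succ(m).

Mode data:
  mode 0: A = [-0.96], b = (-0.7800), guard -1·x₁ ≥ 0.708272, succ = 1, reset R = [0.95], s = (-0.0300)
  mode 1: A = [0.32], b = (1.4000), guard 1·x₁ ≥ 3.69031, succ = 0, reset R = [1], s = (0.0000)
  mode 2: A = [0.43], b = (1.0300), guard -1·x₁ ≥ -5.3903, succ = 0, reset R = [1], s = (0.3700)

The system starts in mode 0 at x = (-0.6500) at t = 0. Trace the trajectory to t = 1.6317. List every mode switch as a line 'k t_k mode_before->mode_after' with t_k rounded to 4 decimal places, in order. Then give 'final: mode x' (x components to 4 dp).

1 0.4626 0->1
final: 1 0.9632

Mode 0: guard c·x = 0.7083 hit at Δt = 0.4626 (t = 0.4626), x⁻ = (-0.7083) → reset → x⁺ = (-0.7029), jump to mode 1
Mode 1: flow for 1.1691 to horizon, guard not reached → x = (0.9632)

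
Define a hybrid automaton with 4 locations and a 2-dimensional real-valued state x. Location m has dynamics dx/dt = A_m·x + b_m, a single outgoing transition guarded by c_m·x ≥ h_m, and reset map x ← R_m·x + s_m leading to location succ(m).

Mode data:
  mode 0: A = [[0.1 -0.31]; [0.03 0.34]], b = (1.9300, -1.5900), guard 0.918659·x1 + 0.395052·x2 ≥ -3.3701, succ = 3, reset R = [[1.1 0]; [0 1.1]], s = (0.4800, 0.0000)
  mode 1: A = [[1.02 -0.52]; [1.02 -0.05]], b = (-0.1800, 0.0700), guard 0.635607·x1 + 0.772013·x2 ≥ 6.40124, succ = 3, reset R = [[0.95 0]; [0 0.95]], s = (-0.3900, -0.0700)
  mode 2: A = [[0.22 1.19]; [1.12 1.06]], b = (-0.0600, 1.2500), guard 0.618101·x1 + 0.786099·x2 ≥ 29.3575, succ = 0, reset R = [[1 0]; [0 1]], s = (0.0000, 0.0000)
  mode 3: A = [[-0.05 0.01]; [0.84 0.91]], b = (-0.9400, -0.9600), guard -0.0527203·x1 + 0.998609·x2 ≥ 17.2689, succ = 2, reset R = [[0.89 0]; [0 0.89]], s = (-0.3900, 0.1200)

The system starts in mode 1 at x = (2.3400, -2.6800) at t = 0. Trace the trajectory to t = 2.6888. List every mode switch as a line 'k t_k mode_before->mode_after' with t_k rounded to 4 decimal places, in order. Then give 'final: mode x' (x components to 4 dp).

Mode 1: guard c·x = 6.4012 hit at Δt = 1.0274 (t = 1.0274), x⁻ = (7.3252, 2.2607) → reset → x⁺ = (6.5689, 2.0777), jump to mode 3
Mode 3: guard c·x = 17.2689 hit at Δt = 1.3393 (t = 2.3667), x⁻ = (5.0359, 17.5588) → reset → x⁺ = (4.0920, 15.7473), jump to mode 2
Mode 2: flow for 0.3221 to horizon, guard not reached → x = (12.4115, 25.9231)

1 1.0274 1->3
2 2.3667 3->2
final: 2 12.4115 25.9231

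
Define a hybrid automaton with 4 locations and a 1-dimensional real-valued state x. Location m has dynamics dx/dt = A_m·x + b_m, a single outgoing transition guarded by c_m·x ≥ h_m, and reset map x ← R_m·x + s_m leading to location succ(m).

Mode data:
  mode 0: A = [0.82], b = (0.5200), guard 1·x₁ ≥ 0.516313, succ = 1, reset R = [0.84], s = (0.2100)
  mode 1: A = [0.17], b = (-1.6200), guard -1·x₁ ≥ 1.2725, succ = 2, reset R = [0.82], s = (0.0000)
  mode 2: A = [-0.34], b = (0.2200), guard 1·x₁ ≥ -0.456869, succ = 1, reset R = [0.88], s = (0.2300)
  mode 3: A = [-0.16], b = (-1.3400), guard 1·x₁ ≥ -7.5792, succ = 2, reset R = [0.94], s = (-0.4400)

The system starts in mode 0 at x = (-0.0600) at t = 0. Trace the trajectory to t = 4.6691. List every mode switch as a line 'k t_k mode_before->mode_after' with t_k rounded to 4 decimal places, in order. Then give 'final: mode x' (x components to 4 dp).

Mode 0: guard c·x = 0.5163 hit at Δt = 0.8476 (t = 0.8476), x⁻ = (0.5163) → reset → x⁺ = (0.6437), jump to mode 1
Mode 1: guard c·x = 1.2725 hit at Δt = 1.1487 (t = 1.9963), x⁻ = (-1.2725) → reset → x⁺ = (-1.0434), jump to mode 2
Mode 2: guard c·x = -0.4569 hit at Δt = 1.2534 (t = 3.2497), x⁻ = (-0.4569) → reset → x⁺ = (-0.1720), jump to mode 1
Mode 1: guard c·x = 1.2725 hit at Δt = 0.6320 (t = 3.8817), x⁻ = (-1.2725) → reset → x⁺ = (-1.0434), jump to mode 2
Mode 2: flow for 0.7874 to horizon, guard not reached → x = (-0.6464)

1 0.8476 0->1
2 1.9963 1->2
3 3.2497 2->1
4 3.8817 1->2
final: 2 -0.6464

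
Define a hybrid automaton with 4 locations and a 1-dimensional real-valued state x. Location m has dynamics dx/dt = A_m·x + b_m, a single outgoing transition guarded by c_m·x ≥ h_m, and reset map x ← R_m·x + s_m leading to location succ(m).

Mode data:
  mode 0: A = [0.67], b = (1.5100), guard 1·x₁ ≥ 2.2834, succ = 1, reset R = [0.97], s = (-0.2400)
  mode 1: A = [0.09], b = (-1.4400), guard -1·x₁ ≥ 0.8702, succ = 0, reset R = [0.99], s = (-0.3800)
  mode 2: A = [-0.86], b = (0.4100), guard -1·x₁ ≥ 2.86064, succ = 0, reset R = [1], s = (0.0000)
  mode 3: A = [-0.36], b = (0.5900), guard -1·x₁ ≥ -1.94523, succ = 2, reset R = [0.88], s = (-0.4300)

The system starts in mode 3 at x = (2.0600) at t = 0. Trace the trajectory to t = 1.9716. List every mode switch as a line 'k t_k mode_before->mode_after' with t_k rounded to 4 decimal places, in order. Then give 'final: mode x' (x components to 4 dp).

1 0.8839 3->2
final: 2 0.7927

Mode 3: guard c·x = -1.9452 hit at Δt = 0.8839 (t = 0.8839), x⁻ = (1.9452) → reset → x⁺ = (1.2818), jump to mode 2
Mode 2: flow for 1.0877 to horizon, guard not reached → x = (0.7927)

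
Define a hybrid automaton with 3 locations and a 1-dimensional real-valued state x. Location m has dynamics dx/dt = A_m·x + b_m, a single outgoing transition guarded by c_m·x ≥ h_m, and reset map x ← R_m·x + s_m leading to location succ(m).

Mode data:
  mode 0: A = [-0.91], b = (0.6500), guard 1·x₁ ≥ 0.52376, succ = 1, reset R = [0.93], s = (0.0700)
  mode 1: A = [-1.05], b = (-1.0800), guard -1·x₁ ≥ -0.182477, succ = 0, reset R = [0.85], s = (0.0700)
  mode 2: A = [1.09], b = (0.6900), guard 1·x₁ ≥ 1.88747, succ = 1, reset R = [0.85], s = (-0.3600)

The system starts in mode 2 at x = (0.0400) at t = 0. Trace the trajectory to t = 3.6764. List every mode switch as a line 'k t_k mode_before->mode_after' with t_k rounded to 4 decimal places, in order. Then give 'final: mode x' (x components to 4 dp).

1 1.2114 2->1
2 1.8110 1->0
3 2.8472 0->1
4 3.1039 1->0
final: 0 0.4237

Mode 2: guard c·x = 1.8875 hit at Δt = 1.2114 (t = 1.2114), x⁻ = (1.8875) → reset → x⁺ = (1.2443), jump to mode 1
Mode 1: guard c·x = -0.1825 hit at Δt = 0.5996 (t = 1.8110), x⁻ = (0.1825) → reset → x⁺ = (0.2251), jump to mode 0
Mode 0: guard c·x = 0.5238 hit at Δt = 1.0362 (t = 2.8472), x⁻ = (0.5238) → reset → x⁺ = (0.5571), jump to mode 1
Mode 1: guard c·x = -0.1825 hit at Δt = 0.2567 (t = 3.1039), x⁻ = (0.1825) → reset → x⁺ = (0.2251), jump to mode 0
Mode 0: flow for 0.5725 to horizon, guard not reached → x = (0.4237)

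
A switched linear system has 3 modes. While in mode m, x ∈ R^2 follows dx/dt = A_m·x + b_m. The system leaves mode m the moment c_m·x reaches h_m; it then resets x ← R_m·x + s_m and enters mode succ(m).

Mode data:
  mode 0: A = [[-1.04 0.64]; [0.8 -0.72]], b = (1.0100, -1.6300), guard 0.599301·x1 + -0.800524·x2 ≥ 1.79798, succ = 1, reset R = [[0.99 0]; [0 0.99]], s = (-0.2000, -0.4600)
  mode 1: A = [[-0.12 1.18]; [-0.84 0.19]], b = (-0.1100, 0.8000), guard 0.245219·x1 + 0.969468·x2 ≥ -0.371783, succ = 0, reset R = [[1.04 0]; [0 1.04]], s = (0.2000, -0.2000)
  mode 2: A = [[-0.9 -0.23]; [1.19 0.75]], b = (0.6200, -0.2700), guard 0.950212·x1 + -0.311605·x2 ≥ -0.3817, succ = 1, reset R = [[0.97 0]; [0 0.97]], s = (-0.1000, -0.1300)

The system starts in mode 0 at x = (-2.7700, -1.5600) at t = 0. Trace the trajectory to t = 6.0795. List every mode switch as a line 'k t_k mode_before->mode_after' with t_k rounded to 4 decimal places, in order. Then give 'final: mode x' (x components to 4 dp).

1 1.4379 0->1
2 2.7592 1->0
3 5.1546 0->1
final: 1 -3.4117 -1.0677

Mode 0: guard c·x = 1.7980 hit at Δt = 1.4379 (t = 1.4379), x⁻ = (-1.1959, -3.1413) → reset → x⁺ = (-1.3839, -3.5699), jump to mode 1
Mode 1: guard c·x = -0.3718 hit at Δt = 1.3213 (t = 2.7592), x⁻ = (-3.8507, 0.5905) → reset → x⁺ = (-3.8048, 0.4141), jump to mode 0
Mode 0: guard c·x = 1.7980 hit at Δt = 2.3954 (t = 5.1546), x⁻ = (-0.8059, -2.8493) → reset → x⁺ = (-0.9978, -3.2808), jump to mode 1
Mode 1: flow for 0.9249 to horizon, guard not reached → x = (-3.4117, -1.0677)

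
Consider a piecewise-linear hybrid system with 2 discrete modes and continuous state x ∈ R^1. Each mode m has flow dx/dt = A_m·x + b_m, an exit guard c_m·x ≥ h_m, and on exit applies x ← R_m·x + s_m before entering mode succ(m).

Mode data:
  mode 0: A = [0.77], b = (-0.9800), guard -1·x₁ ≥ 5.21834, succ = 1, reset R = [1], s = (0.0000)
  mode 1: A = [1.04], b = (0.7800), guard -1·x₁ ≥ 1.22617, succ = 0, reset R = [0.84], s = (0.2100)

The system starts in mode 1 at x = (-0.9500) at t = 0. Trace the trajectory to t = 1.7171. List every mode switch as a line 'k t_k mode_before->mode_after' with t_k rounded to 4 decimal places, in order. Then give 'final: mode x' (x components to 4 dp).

Mode 1: guard c·x = 1.2262 hit at Δt = 0.8341 (t = 0.8341), x⁻ = (-1.2262) → reset → x⁺ = (-0.8200), jump to mode 0
Mode 0: flow for 0.8830 to horizon, guard not reached → x = (-2.8577)

1 0.8341 1->0
final: 0 -2.8577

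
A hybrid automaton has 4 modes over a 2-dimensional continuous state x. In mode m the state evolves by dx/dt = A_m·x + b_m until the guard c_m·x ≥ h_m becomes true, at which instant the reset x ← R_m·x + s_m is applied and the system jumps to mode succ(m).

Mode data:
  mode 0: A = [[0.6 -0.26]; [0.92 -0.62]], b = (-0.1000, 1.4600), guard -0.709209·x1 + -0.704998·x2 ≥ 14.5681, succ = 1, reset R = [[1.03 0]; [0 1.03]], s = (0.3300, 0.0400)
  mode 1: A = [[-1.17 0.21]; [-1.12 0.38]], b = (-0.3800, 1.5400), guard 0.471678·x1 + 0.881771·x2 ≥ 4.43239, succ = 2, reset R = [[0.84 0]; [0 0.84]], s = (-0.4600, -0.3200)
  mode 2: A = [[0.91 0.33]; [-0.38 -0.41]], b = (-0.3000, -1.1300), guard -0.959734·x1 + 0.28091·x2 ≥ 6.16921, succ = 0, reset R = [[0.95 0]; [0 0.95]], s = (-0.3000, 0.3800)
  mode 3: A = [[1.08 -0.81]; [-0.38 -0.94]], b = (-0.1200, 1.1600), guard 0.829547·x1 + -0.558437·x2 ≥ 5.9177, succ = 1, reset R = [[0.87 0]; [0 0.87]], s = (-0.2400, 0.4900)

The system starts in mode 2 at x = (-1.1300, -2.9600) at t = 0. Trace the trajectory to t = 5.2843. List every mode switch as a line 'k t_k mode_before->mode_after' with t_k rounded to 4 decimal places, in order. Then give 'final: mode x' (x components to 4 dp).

1 1.3490 2->0
2 2.6425 0->1
3 4.2237 1->2
final: 2 -3.8908 3.0966

Mode 2: guard c·x = 6.1692 hit at Δt = 1.3490 (t = 1.3490), x⁻ = (-6.8395, -1.4056) → reset → x⁺ = (-6.7975, -0.9553), jump to mode 0
Mode 0: guard c·x = 14.5681 hit at Δt = 1.2935 (t = 2.6425), x⁻ = (-13.1395, -7.4460) → reset → x⁺ = (-13.2037, -7.6294), jump to mode 1
Mode 1: guard c·x = 4.4324 hit at Δt = 1.5812 (t = 4.2237), x⁻ = (-2.0365, 6.1161) → reset → x⁺ = (-2.1707, 4.8175), jump to mode 2
Mode 2: flow for 1.0606 to horizon, guard not reached → x = (-3.8908, 3.0966)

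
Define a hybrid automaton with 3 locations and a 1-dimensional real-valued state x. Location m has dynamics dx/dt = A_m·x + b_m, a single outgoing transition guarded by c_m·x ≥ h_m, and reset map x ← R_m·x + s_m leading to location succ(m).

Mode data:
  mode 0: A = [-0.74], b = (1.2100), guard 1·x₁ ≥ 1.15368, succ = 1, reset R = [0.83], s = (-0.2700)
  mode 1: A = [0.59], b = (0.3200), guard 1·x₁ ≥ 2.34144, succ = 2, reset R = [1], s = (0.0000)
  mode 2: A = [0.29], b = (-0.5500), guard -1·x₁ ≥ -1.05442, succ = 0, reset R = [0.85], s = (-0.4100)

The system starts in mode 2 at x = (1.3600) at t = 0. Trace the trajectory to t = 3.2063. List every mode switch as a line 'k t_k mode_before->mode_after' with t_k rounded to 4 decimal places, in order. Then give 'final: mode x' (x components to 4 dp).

Mode 2: guard c·x = -1.0544 hit at Δt = 1.5544 (t = 1.5544), x⁻ = (1.0544) → reset → x⁺ = (0.4863), jump to mode 0
Mode 0: guard c·x = 1.1537 hit at Δt = 1.1753 (t = 2.7297), x⁻ = (1.1537) → reset → x⁺ = (0.6876), jump to mode 1
Mode 1: flow for 0.4766 to horizon, guard not reached → x = (1.0869)

1 1.5544 2->0
2 2.7297 0->1
final: 1 1.0869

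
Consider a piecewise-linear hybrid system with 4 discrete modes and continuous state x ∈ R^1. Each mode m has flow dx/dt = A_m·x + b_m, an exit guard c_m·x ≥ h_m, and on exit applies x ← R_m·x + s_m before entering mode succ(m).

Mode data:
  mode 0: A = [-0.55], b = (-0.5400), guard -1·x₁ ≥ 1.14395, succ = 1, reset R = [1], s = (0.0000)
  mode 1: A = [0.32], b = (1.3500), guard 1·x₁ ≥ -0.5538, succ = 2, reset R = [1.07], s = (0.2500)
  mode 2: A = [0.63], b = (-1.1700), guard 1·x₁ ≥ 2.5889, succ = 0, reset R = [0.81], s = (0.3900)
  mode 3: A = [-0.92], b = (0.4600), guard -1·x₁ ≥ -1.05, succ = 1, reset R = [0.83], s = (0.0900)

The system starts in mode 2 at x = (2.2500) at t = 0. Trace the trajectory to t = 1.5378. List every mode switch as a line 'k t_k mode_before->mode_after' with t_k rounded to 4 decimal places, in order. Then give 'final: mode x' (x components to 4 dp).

1 0.9873 2->0
final: 0 1.5808

Mode 2: guard c·x = 2.5889 hit at Δt = 0.9873 (t = 0.9873), x⁻ = (2.5889) → reset → x⁺ = (2.4870), jump to mode 0
Mode 0: flow for 0.5505 to horizon, guard not reached → x = (1.5808)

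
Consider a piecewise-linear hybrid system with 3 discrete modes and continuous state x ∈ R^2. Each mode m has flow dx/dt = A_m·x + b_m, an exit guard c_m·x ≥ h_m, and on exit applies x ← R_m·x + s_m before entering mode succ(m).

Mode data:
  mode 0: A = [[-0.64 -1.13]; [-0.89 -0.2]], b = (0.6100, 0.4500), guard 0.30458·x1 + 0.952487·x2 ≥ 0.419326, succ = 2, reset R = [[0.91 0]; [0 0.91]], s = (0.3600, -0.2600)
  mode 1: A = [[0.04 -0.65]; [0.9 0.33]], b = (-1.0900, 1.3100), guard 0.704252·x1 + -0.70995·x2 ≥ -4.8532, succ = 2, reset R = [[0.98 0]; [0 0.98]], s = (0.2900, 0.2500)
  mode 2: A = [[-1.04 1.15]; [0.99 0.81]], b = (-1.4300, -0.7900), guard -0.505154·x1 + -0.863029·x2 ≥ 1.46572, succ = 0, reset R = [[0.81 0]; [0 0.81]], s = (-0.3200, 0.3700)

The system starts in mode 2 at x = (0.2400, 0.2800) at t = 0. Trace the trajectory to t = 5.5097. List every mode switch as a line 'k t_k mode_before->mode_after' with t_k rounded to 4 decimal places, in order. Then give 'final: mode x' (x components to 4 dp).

Mode 2: guard c·x = 1.4657 hit at Δt = 1.0192 (t = 1.0192), x⁻ = (-1.0498, -1.0839) → reset → x⁺ = (-1.1704, -0.5079), jump to mode 0
Mode 0: guard c·x = 0.4193 hit at Δt = 1.1197 (t = 2.1389), x⁻ = (-0.2217, 0.5111) → reset → x⁺ = (0.1582, 0.2051), jump to mode 2
Mode 2: guard c·x = 1.4657 hit at Δt = 0.9070 (t = 3.0459), x⁻ = (-1.0346, -1.0928) → reset → x⁺ = (-1.1580, -0.5152), jump to mode 0
Mode 0: guard c·x = 0.4193 hit at Δt = 1.1418 (t = 4.1877), x⁻ = (-0.1997, 0.5041) → reset → x⁺ = (0.1782, 0.1987), jump to mode 2
Mode 2: guard c·x = 1.4657 hit at Δt = 0.9092 (t = 5.0969), x⁻ = (-1.0306, -1.0951) → reset → x⁺ = (-1.1548, -0.5171), jump to mode 0
Mode 0: flow for 0.4128 to horizon, guard not reached → x = (-0.5714, -0.0063)

1 1.0192 2->0
2 2.1389 0->2
3 3.0459 2->0
4 4.1877 0->2
5 5.0969 2->0
final: 0 -0.5714 -0.0063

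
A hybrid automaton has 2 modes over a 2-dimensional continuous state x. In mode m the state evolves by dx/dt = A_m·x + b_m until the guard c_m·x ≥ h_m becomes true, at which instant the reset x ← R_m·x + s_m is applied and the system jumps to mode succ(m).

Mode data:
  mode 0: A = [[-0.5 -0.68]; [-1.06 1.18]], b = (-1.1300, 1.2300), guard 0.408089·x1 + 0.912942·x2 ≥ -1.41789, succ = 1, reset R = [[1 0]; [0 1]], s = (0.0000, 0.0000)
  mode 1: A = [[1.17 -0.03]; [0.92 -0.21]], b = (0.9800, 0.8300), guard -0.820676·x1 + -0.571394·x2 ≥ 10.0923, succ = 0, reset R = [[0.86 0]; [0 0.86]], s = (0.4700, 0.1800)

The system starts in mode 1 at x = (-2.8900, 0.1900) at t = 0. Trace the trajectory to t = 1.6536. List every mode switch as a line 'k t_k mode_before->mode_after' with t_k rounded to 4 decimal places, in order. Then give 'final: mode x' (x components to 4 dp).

1 1.2150 1->0
final: 0 -5.8101 -1.2652

Mode 1: guard c·x = 10.0923 hit at Δt = 1.2150 (t = 1.2150), x⁻ = (-9.2516, -4.3749) → reset → x⁺ = (-7.4863, -3.5824), jump to mode 0
Mode 0: flow for 0.4386 to horizon, guard not reached → x = (-5.8101, -1.2652)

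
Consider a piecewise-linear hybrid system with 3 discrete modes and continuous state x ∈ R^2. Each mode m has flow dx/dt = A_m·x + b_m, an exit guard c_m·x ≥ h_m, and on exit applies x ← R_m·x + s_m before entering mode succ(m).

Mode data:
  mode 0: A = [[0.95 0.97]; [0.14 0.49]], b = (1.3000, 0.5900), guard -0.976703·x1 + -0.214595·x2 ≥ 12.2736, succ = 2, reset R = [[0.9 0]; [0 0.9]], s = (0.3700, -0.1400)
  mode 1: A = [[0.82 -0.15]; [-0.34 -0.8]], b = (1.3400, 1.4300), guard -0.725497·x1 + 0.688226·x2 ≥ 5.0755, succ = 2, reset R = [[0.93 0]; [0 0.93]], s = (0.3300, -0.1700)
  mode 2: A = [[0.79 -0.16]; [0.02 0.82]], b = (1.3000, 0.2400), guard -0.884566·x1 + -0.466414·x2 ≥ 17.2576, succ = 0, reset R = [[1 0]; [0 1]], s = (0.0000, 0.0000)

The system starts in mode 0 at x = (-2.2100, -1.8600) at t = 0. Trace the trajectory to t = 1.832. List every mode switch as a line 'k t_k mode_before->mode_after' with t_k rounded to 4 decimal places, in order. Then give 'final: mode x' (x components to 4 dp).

Mode 0: guard c·x = 12.2736 hit at Δt = 1.4160 (t = 1.4160), x⁻ = (-11.6874, -4.0004) → reset → x⁺ = (-10.1487, -3.7404), jump to mode 2
Mode 2: flow for 0.4160 to horizon, guard not reached → x = (-13.1094, -5.2557)

1 1.4160 0->2
final: 2 -13.1094 -5.2557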